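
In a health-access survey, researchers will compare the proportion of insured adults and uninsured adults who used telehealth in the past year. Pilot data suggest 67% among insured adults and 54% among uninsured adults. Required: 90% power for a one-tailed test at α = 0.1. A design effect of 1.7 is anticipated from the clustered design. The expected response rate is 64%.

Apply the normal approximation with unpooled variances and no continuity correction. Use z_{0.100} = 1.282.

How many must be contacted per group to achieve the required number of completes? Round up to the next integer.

n = (z_α + z_β)² · [p₁(1−p₁) + p₂(1−p₂)] / (p₁ − p₂)²
  = (1.282 + 1.282)² · (0.67·0.33 + 0.54·0.46) / (0.13)²
  = (2.564)² · (0.2211 + 0.2484) / 0.0169
  = 6.5741 · 0.4695 / 0.0169
  = 182.64
Design effect: 1.7 × 182.64 = 310.48.
Adjust for 64% response: 310.48 / 0.64 = 485.13.
Round up → n = 486 per group.

n = 486 per group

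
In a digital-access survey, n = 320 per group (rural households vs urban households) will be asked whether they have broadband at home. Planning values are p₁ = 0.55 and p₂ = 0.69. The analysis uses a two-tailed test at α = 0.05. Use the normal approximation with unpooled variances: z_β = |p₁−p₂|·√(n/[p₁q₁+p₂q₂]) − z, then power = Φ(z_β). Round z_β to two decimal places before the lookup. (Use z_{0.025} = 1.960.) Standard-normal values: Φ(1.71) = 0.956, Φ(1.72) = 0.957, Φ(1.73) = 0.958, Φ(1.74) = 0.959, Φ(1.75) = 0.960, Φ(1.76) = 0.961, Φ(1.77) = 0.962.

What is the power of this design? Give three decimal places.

z_β = |p₁−p₂|·√(n/[p₁q₁+p₂q₂]) − z_{α/2}
    = 0.14 · √(320/0.4614) − 1.960
    = 0.14 · 26.3352 − 1.960
    = 3.6869 − 1.960 = 1.7269 → 1.73
Power = Φ(1.73) = 0.958.

Power ≈ 0.958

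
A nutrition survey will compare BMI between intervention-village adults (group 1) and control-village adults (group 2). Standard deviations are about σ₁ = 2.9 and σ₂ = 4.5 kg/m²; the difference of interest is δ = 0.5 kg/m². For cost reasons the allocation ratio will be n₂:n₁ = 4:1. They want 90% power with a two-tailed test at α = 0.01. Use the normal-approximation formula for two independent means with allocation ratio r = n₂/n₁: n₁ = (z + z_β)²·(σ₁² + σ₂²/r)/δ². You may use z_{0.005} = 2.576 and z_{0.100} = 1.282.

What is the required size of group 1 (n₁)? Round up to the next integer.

n₁ = (z_{α/2} + z_β)² · (σ₁² + σ₂²/r) / δ²
   = (2.576 + 1.282)² · (2.9² + 4.5²/4) / 0.5²
   = 14.8842 · (8.41 + 5.0625) / 0.25
   = 14.8842 · 13.4725 / 0.25
   = 802.11
Round up → n₁ = 803; n₂ = r·n₁ = 4 × 803 = 3212.

n₁ = 803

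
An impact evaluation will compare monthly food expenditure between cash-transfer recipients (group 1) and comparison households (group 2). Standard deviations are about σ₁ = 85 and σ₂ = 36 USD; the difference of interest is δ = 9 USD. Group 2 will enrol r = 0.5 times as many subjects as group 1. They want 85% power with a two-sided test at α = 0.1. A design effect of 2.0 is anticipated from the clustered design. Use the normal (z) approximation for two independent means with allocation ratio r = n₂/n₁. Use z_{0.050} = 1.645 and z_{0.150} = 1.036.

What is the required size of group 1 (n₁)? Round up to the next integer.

n₁ = 1743

n₁ = (z_{α/2} + z_β)² · (σ₁² + σ₂²/r) / δ²
   = (1.645 + 1.036)² · (85² + 36²/0.5) / 9²
   = 7.1878 · (7225 + 2592) / 81
   = 7.1878 · 9817 / 81
   = 871.14
Design effect: 2.0 × 871.14 = 1742.28.
Round up → n₁ = 1743; n₂ = r·n₁ = 0.5 × 1743 = 872.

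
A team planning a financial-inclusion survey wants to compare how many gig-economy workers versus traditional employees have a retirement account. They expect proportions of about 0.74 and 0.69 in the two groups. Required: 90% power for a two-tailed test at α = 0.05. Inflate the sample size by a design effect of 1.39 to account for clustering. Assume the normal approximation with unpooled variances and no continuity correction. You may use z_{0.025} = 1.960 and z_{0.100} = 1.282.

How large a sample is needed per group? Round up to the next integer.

n = 2375 per group

n = (z_{α/2} + z_β)² · [p₁(1−p₁) + p₂(1−p₂)] / (p₁ − p₂)²
  = (1.960 + 1.282)² · (0.74·0.26 + 0.69·0.31) / (0.05)²
  = (3.242)² · (0.1924 + 0.2139) / 0.0025
  = 10.5106 · 0.4063 / 0.0025
  = 1708.18
Design effect: 1.39 × 1708.18 = 2374.37.
Round up → n = 2375 per group.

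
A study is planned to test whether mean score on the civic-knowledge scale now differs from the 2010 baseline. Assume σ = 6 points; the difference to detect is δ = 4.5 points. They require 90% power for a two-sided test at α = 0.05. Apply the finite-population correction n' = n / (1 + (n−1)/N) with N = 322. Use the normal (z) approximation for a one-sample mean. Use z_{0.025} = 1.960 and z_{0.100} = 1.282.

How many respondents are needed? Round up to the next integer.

n = (z_{α/2} + z_β)² · σ² / δ²
  = (1.960 + 1.282)² · 6² / 4.5²
  = 10.5106 · 36 / 20.25
  = 18.69
Finite-population correction (N = 322): 18.69 / (1 + (18.69 − 1)/322) = 17.71.
Round up → n = 18.

n = 18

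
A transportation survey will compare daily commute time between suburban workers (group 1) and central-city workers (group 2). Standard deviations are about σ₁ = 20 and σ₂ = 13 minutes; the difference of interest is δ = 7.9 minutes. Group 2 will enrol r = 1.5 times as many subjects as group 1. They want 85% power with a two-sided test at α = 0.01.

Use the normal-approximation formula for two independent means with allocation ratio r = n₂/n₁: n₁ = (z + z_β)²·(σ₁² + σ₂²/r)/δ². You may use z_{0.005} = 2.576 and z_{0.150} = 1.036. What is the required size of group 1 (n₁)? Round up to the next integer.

n₁ = 108

n₁ = (z_{α/2} + z_β)² · (σ₁² + σ₂²/r) / δ²
   = (2.576 + 1.036)² · (20² + 13²/1.5) / 7.9²
   = 13.0465 · (400 + 112.6667) / 62.41
   = 13.0465 · 512.6667 / 62.41
   = 107.17
Round up → n₁ = 108; n₂ = r·n₁ = 1.5 × 108 = 162.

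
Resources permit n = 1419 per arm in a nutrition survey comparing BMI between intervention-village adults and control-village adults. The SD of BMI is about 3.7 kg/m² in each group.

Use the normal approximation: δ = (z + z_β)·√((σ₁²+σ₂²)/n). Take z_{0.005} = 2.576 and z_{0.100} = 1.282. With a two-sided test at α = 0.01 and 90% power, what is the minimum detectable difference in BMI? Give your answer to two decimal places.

δ = (z_{α/2} + z_β) · √((σ₁²+σ₂²)/n)
  = (2.576 + 1.282) · √(27.38/1419)
  = 3.858 · √0.0193
  = 3.858 · 0.1389
  = 0.5359

Minimum detectable difference ≈ 0.54 kg/m²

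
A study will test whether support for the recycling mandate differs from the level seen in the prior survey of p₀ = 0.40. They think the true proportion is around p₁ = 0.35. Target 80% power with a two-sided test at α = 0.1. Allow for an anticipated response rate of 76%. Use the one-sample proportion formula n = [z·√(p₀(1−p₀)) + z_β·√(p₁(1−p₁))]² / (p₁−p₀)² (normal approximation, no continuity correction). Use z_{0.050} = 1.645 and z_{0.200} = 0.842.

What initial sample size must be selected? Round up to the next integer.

n = 768

n = [z_{α/2}·√(p₀q₀) + z_β·√(p₁q₁)]² / (p₁ − p₀)²
  = [1.645·√(0.40·0.60) + 0.842·√(0.35·0.65)]² / (-0.05)²
  = [1.645·0.4899 + 0.842·0.4770]² / 0.0025
  = [1.2075]² / 0.0025
  = 583.21
Adjust for 76% response: 583.21 / 0.76 = 767.39.
Round up → n = 768.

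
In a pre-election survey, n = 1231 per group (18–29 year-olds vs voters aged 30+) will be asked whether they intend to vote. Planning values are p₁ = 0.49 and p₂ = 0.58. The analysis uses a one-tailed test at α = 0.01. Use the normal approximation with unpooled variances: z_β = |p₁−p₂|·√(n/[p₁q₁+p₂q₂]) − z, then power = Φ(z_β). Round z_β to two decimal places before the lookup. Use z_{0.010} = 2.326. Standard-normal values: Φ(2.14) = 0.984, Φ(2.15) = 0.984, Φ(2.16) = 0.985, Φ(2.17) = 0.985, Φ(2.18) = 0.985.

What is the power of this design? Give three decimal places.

Power ≈ 0.985

z_β = |p₁−p₂|·√(n/[p₁q₁+p₂q₂]) − z_α
    = 0.09 · √(1231/0.4935) − 2.326
    = 0.09 · 49.9442 − 2.326
    = 4.4950 − 2.326 = 2.1690 → 2.17
Power = Φ(2.17) = 0.985.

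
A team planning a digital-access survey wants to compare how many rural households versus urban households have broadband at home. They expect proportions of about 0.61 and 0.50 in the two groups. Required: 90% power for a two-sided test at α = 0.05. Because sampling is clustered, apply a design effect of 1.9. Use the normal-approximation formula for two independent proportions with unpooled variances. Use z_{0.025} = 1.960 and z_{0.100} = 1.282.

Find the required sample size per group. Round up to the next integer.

n = (z_{α/2} + z_β)² · [p₁(1−p₁) + p₂(1−p₂)] / (p₁ − p₂)²
  = (1.960 + 1.282)² · (0.61·0.39 + 0.50·0.50) / (0.11)²
  = (3.242)² · (0.2379 + 0.2500) / 0.0121
  = 10.5106 · 0.4879 / 0.0121
  = 423.81
Design effect: 1.9 × 423.81 = 805.24.
Round up → n = 806 per group.

n = 806 per group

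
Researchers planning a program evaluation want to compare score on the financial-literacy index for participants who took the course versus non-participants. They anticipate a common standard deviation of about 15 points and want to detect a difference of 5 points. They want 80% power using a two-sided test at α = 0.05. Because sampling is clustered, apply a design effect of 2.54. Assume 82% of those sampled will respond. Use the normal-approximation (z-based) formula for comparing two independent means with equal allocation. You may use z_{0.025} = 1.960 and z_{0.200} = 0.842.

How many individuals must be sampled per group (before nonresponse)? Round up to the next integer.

n = 438 per group

n = (z_{α/2} + z_β)² · (σ₁² + σ₂²) / δ²
  = (1.960 + 0.842)² · (2·15² = 450) / 5²
  = 7.8512 · 450 / 25
  = 141.32
Design effect: 2.54 × 141.32 = 358.96.
Adjust for 82% response: 358.96 / 0.82 = 437.75.
Round up → n = 438 per group.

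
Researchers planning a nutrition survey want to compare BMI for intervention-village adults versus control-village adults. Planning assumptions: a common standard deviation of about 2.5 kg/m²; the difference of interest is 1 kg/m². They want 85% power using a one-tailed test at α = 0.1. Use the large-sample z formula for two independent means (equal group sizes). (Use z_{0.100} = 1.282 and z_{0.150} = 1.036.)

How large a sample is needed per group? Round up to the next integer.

n = (z_α + z_β)² · (σ₁² + σ₂²) / δ²
  = (1.282 + 1.036)² · (2·2.5² = 12.5) / 1²
  = 5.3731 · 12.5 / 1
  = 67.16
Round up → n = 68 per group.

n = 68 per group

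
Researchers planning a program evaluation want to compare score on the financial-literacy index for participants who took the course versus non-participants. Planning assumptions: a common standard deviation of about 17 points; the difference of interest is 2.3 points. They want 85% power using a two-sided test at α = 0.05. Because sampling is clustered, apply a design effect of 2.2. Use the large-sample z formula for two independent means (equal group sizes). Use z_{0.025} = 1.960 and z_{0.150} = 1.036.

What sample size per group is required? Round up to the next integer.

n = 2158 per group

n = (z_{α/2} + z_β)² · (σ₁² + σ₂²) / δ²
  = (1.960 + 1.036)² · (2·17² = 578) / 2.3²
  = 8.9760 · 578 / 5.29
  = 980.74
Design effect: 2.2 × 980.74 = 2157.64.
Round up → n = 2158 per group.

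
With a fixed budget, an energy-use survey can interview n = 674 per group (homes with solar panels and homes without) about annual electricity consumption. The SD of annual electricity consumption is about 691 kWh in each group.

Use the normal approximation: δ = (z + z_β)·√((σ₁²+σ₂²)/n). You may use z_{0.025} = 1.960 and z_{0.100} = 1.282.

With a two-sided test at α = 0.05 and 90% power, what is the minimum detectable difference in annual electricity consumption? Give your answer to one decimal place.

Minimum detectable difference ≈ 122.0 kWh

δ = (z_{α/2} + z_β) · √((σ₁²+σ₂²)/n)
  = (1.960 + 1.282) · √(954962/674)
  = 3.242 · √1416.9
  = 3.242 · 37.6412
  = 122.0327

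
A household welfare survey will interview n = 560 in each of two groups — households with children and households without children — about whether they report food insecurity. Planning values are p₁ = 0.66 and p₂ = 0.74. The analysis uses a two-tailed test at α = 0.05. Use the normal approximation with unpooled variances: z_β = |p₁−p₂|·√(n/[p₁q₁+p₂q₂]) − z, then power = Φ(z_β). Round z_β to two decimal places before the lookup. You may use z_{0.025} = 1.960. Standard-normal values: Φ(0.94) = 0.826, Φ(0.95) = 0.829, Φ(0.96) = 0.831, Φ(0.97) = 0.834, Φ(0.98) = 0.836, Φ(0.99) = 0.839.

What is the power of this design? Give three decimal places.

Power ≈ 0.834

z_β = |p₁−p₂|·√(n/[p₁q₁+p₂q₂]) − z_{α/2}
    = 0.08 · √(560/0.4168) − 1.960
    = 0.08 · 36.6547 − 1.960
    = 2.9324 − 1.960 = 0.9724 → 0.97
Power = Φ(0.97) = 0.834.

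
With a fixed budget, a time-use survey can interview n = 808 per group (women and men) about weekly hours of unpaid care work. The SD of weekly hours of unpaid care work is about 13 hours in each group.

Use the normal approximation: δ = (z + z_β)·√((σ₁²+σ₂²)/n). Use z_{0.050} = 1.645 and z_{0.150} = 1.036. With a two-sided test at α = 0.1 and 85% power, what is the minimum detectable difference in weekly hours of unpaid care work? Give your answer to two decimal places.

δ = (z_{α/2} + z_β) · √((σ₁²+σ₂²)/n)
  = (1.645 + 1.036) · √(338/808)
  = 2.681 · √0.41832
  = 2.681 · 0.6468
  = 1.7340

Minimum detectable difference ≈ 1.73 hours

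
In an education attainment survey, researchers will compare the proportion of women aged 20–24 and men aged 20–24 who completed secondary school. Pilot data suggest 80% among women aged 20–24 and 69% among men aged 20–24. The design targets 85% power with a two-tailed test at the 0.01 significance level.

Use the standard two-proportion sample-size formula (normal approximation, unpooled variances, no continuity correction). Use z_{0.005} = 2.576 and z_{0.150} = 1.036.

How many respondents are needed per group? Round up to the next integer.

n = 404 per group

n = (z_{α/2} + z_β)² · [p₁(1−p₁) + p₂(1−p₂)] / (p₁ − p₂)²
  = (2.576 + 1.036)² · (0.80·0.20 + 0.69·0.31) / (0.11)²
  = (3.612)² · (0.1600 + 0.2139) / 0.0121
  = 13.0465 · 0.3739 / 0.0121
  = 403.15
Round up → n = 404 per group.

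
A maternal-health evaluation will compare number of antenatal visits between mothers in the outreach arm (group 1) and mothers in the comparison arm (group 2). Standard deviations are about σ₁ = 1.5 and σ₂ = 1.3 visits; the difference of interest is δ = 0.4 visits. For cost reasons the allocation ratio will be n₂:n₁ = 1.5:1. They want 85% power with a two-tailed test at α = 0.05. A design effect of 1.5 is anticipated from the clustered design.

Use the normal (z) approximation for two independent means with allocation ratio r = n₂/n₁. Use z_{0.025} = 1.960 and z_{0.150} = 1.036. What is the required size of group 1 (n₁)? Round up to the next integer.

n₁ = (z_{α/2} + z_β)² · (σ₁² + σ₂²/r) / δ²
   = (1.960 + 1.036)² · (1.5² + 1.3²/1.5) / 0.4²
   = 8.9760 · (2.25 + 1.1267) / 0.16
   = 8.9760 · 3.3767 / 0.16
   = 189.43
Design effect: 1.5 × 189.43 = 284.15.
Round up → n₁ = 285; n₂ = r·n₁ = 1.5 × 285 = 428.

n₁ = 285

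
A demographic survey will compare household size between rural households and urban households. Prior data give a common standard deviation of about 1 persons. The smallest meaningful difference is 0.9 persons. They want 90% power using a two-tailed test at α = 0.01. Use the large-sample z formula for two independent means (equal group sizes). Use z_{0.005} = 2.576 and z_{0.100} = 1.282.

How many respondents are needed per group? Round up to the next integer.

n = (z_{α/2} + z_β)² · (σ₁² + σ₂²) / δ²
  = (2.576 + 1.282)² · (2·1² = 2) / 0.9²
  = 14.8842 · 2 / 0.81
  = 36.75
Round up → n = 37 per group.

n = 37 per group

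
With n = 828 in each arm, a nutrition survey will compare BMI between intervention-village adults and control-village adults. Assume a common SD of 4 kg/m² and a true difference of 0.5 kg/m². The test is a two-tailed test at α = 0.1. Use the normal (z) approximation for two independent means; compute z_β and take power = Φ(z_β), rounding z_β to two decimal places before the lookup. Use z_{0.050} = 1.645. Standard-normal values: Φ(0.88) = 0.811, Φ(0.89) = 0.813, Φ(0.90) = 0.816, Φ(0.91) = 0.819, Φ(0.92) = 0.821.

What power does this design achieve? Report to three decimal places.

z_β = δ·√(n/(σ₁²+σ₂²)) − z_{α/2}
    = 0.5 · √(828/32) − 1.645
    = 0.5 · 5.08675 − 1.645
    = 2.5434 − 1.645 = 0.8984 → 0.90
Power = Φ(0.90) = 0.816.

Power ≈ 0.816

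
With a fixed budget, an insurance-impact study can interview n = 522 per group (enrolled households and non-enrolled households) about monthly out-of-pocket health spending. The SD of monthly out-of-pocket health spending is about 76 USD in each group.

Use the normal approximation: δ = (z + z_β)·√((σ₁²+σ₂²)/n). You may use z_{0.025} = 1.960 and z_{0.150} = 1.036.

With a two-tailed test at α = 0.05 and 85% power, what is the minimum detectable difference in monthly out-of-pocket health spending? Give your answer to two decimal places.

Minimum detectable difference ≈ 14.09 USD

δ = (z_{α/2} + z_β) · √((σ₁²+σ₂²)/n)
  = (1.960 + 1.036) · √(11552/522)
  = 2.996 · √22.1303
  = 2.996 · 4.7043
  = 14.0940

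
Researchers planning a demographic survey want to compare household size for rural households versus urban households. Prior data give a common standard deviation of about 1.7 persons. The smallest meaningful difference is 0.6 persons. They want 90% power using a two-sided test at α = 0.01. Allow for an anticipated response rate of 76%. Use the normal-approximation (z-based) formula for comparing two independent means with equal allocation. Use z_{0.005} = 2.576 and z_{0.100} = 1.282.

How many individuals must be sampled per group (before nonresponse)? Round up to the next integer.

n = 315 per group

n = (z_{α/2} + z_β)² · (σ₁² + σ₂²) / δ²
  = (2.576 + 1.282)² · (2·1.7² = 5.78) / 0.6²
  = 14.8842 · 5.78 / 0.36
  = 238.97
Adjust for 76% response: 238.97 / 0.76 = 314.44.
Round up → n = 315 per group.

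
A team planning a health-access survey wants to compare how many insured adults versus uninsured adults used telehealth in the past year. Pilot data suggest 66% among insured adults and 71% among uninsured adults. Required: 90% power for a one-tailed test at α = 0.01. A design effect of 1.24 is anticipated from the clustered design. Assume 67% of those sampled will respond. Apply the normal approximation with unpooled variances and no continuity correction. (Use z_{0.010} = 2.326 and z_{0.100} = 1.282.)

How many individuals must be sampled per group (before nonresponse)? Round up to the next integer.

n = 4147 per group

n = (z_α + z_β)² · [p₁(1−p₁) + p₂(1−p₂)] / (p₁ − p₂)²
  = (2.326 + 1.282)² · (0.66·0.34 + 0.71·0.29) / (-0.05)²
  = (3.608)² · (0.2244 + 0.2059) / 0.0025
  = 13.0177 · 0.4303 / 0.0025
  = 2240.60
Design effect: 1.24 × 2240.60 = 2778.34.
Adjust for 67% response: 2778.34 / 0.67 = 4146.78.
Round up → n = 4147 per group.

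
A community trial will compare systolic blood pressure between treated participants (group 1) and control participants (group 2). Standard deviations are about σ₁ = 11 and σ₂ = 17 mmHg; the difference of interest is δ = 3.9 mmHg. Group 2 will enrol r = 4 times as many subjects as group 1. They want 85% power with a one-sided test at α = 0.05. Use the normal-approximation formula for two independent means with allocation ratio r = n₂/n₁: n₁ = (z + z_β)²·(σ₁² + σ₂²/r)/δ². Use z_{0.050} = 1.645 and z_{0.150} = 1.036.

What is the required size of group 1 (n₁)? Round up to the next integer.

n₁ = 92

n₁ = (z_α + z_β)² · (σ₁² + σ₂²/r) / δ²
   = (1.645 + 1.036)² · (11² + 17²/4) / 3.9²
   = 7.1878 · (121 + 72.25) / 15.21
   = 7.1878 · 193.25 / 15.21
   = 91.32
Round up → n₁ = 92; n₂ = r·n₁ = 4 × 92 = 368.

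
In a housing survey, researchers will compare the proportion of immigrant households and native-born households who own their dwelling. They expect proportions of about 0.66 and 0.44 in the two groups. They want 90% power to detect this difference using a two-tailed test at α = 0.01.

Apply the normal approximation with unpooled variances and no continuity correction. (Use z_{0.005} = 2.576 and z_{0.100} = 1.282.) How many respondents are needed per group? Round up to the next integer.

n = (z_{α/2} + z_β)² · [p₁(1−p₁) + p₂(1−p₂)] / (p₁ − p₂)²
  = (2.576 + 1.282)² · (0.66·0.34 + 0.44·0.56) / (0.22)²
  = (3.858)² · (0.2244 + 0.2464) / 0.0484
  = 14.8842 · 0.4708 / 0.0484
  = 144.78
Round up → n = 145 per group.

n = 145 per group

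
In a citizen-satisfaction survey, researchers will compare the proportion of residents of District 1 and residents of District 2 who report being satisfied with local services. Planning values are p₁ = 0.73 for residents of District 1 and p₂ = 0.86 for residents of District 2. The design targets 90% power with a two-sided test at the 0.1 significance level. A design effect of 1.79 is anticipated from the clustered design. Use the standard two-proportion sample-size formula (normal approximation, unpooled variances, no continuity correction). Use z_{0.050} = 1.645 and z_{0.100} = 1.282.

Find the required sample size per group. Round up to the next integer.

n = 289 per group

n = (z_{α/2} + z_β)² · [p₁(1−p₁) + p₂(1−p₂)] / (p₁ − p₂)²
  = (1.645 + 1.282)² · (0.73·0.27 + 0.86·0.14) / (-0.13)²
  = (2.927)² · (0.1971 + 0.1204) / 0.0169
  = 8.5673 · 0.3175 / 0.0169
  = 160.95
Design effect: 1.79 × 160.95 = 288.11.
Round up → n = 289 per group.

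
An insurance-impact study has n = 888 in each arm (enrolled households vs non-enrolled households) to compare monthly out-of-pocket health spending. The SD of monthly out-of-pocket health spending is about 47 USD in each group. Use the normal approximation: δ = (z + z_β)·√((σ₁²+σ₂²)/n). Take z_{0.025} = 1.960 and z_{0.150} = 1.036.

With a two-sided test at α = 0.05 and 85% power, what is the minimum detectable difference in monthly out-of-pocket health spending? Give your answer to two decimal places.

δ = (z_{α/2} + z_β) · √((σ₁²+σ₂²)/n)
  = (1.960 + 1.036) · √(4418/888)
  = 2.996 · √4.9752
  = 2.996 · 2.2305
  = 6.6826

Minimum detectable difference ≈ 6.68 USD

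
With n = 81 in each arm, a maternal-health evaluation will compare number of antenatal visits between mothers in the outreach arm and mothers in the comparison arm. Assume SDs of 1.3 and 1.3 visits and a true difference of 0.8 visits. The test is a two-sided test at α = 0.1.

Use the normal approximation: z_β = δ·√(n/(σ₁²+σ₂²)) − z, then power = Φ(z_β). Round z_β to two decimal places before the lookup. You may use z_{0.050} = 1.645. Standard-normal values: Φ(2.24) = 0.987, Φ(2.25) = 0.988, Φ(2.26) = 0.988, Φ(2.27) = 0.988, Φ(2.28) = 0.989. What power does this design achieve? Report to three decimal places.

Power ≈ 0.988

z_β = δ·√(n/(σ₁²+σ₂²)) − z_{α/2}
    = 0.8 · √(81/3.38) − 1.645
    = 0.8 · 4.89535 − 1.645
    = 3.9163 − 1.645 = 2.2713 → 2.27
Power = Φ(2.27) = 0.988.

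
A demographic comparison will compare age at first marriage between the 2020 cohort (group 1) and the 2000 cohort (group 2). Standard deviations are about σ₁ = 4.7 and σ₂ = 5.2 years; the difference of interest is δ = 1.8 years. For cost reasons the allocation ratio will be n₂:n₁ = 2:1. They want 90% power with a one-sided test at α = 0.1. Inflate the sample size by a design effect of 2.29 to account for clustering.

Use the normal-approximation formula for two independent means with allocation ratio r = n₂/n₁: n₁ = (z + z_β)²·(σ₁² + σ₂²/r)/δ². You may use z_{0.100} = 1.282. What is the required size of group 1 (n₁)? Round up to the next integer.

n₁ = 166

n₁ = (z_α + z_β)² · (σ₁² + σ₂²/r) / δ²
   = (1.282 + 1.282)² · (4.7² + 5.2²/2) / 1.8²
   = 6.5741 · (22.09 + 13.52) / 3.24
   = 6.5741 · 35.61 / 3.24
   = 72.25
Design effect: 2.29 × 72.25 = 165.46.
Round up → n₁ = 166; n₂ = r·n₁ = 2 × 166 = 332.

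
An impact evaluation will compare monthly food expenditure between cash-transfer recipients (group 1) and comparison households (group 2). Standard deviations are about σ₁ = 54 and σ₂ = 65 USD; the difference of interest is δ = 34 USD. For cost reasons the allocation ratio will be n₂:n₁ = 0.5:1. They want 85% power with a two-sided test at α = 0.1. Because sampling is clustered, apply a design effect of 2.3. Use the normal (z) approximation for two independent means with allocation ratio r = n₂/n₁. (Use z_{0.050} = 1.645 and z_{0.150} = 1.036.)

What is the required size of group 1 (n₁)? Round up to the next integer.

n₁ = (z_{α/2} + z_β)² · (σ₁² + σ₂²/r) / δ²
   = (1.645 + 1.036)² · (54² + 65²/0.5) / 34²
   = 7.1878 · (2916 + 8450) / 1156
   = 7.1878 · 11366 / 1156
   = 70.67
Design effect: 2.3 × 70.67 = 162.54.
Round up → n₁ = 163; n₂ = r·n₁ = 0.5 × 163 = 82.

n₁ = 163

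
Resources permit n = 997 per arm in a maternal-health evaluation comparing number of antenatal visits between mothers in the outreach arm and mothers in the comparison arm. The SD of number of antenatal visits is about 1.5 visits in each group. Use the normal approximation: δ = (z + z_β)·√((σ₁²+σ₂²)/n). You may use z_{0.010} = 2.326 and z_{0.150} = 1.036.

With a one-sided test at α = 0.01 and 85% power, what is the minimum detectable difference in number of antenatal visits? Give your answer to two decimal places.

δ = (z_α + z_β) · √((σ₁²+σ₂²)/n)
  = (2.326 + 1.036) · √(4.5/997)
  = 3.362 · √0.00451
  = 3.362 · 0.0672
  = 0.2259

Minimum detectable difference ≈ 0.23 visits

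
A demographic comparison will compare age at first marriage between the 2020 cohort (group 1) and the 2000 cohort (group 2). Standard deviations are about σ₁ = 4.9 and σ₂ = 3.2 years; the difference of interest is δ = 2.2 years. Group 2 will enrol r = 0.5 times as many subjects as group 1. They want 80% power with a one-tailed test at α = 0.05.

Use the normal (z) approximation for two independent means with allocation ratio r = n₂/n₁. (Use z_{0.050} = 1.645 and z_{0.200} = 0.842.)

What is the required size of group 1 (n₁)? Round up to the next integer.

n₁ = 57

n₁ = (z_α + z_β)² · (σ₁² + σ₂²/r) / δ²
   = (1.645 + 0.842)² · (4.9² + 3.2²/0.5) / 2.2²
   = 6.1852 · (24.01 + 20.48) / 4.84
   = 6.1852 · 44.49 / 4.84
   = 56.85
Round up → n₁ = 57; n₂ = r·n₁ = 0.5 × 57 = 29.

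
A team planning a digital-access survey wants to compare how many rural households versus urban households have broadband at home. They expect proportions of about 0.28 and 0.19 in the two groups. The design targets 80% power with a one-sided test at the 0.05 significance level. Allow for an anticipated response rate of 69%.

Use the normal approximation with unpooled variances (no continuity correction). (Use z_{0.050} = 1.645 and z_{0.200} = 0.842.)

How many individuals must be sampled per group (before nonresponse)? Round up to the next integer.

n = 394 per group

n = (z_α + z_β)² · [p₁(1−p₁) + p₂(1−p₂)] / (p₁ − p₂)²
  = (1.645 + 0.842)² · (0.28·0.72 + 0.19·0.81) / (0.09)²
  = (2.487)² · (0.2016 + 0.1539) / 0.0081
  = 6.1852 · 0.3555 / 0.0081
  = 271.46
Adjust for 69% response: 271.46 / 0.69 = 393.42.
Round up → n = 394 per group.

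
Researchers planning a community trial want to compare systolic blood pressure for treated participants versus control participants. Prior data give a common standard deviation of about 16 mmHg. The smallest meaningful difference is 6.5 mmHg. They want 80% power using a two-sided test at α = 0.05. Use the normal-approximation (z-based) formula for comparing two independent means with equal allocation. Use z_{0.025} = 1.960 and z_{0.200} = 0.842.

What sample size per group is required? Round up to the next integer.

n = (z_{α/2} + z_β)² · (σ₁² + σ₂²) / δ²
  = (1.960 + 0.842)² · (2·16² = 512) / 6.5²
  = 7.8512 · 512 / 42.25
  = 95.14
Round up → n = 96 per group.

n = 96 per group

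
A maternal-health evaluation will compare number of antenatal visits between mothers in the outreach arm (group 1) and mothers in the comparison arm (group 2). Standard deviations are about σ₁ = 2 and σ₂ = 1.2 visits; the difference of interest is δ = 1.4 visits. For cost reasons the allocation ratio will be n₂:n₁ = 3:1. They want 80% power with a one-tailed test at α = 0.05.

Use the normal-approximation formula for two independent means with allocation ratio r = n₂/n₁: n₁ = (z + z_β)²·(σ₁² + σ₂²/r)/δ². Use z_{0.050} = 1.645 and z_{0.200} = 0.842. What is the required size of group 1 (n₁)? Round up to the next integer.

n₁ = (z_α + z_β)² · (σ₁² + σ₂²/r) / δ²
   = (1.645 + 0.842)² · (2² + 1.2²/3) / 1.4²
   = 6.1852 · (4 + 0.48) / 1.96
   = 6.1852 · 4.48 / 1.96
   = 14.14
Round up → n₁ = 15; n₂ = r·n₁ = 3 × 15 = 45.

n₁ = 15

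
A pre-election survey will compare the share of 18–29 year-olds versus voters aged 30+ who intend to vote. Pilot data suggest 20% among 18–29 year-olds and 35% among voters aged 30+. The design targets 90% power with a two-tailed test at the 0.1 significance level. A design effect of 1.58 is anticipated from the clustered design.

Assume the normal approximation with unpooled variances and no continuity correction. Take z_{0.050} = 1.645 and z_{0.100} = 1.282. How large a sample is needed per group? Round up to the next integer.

n = (z_{α/2} + z_β)² · [p₁(1−p₁) + p₂(1−p₂)] / (p₁ − p₂)²
  = (1.645 + 1.282)² · (0.20·0.80 + 0.35·0.65) / (-0.15)²
  = (2.927)² · (0.1600 + 0.2275) / 0.0225
  = 8.5673 · 0.3875 / 0.0225
  = 147.55
Design effect: 1.58 × 147.55 = 233.13.
Round up → n = 234 per group.

n = 234 per group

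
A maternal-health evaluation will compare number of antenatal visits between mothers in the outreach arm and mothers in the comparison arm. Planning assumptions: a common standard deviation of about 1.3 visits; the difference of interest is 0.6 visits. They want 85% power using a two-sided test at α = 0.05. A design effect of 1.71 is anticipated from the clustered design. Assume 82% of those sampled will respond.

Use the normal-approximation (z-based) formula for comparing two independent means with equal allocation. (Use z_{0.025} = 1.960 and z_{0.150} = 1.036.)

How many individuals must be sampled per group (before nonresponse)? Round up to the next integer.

n = (z_{α/2} + z_β)² · (σ₁² + σ₂²) / δ²
  = (1.960 + 1.036)² · (2·1.3² = 3.38) / 0.6²
  = 8.9760 · 3.38 / 0.36
  = 84.27
Design effect: 1.71 × 84.27 = 144.11.
Adjust for 82% response: 144.11 / 0.82 = 175.74.
Round up → n = 176 per group.

n = 176 per group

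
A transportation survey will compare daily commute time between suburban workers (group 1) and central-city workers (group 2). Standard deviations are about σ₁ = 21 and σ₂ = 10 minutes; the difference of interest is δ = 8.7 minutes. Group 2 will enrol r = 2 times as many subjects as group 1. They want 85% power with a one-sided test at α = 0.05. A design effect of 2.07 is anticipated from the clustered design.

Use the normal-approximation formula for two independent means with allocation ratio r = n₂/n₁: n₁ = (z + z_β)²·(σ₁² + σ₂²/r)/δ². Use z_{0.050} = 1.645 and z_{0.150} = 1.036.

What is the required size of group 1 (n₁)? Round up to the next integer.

n₁ = 97

n₁ = (z_α + z_β)² · (σ₁² + σ₂²/r) / δ²
   = (1.645 + 1.036)² · (21² + 10²/2) / 8.7²
   = 7.1878 · (441 + 50) / 75.69
   = 7.1878 · 491 / 75.69
   = 46.63
Design effect: 2.07 × 46.63 = 96.52.
Round up → n₁ = 97; n₂ = r·n₁ = 2 × 97 = 194.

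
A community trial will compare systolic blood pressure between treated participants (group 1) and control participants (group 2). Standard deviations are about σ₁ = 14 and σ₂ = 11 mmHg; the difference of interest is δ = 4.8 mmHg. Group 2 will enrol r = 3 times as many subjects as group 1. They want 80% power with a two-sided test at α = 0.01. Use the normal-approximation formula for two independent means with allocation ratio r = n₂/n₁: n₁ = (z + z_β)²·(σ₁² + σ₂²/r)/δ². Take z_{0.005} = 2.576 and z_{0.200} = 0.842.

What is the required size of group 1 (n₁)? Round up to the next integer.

n₁ = 120

n₁ = (z_{α/2} + z_β)² · (σ₁² + σ₂²/r) / δ²
   = (2.576 + 0.842)² · (14² + 11²/3) / 4.8²
   = 11.6827 · (196 + 40.3333) / 23.04
   = 11.6827 · 236.3333 / 23.04
   = 119.84
Round up → n₁ = 120; n₂ = r·n₁ = 3 × 120 = 360.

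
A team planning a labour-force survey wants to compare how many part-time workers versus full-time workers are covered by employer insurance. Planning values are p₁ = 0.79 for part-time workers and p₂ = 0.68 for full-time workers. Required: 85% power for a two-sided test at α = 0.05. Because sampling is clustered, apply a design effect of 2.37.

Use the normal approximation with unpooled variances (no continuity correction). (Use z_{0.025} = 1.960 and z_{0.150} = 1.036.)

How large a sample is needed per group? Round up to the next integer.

n = 675 per group

n = (z_{α/2} + z_β)² · [p₁(1−p₁) + p₂(1−p₂)] / (p₁ − p₂)²
  = (1.960 + 1.036)² · (0.79·0.21 + 0.68·0.32) / (0.11)²
  = (2.996)² · (0.1659 + 0.2176) / 0.0121
  = 8.9760 · 0.3835 / 0.0121
  = 284.49
Design effect: 2.37 × 284.49 = 674.24.
Round up → n = 675 per group.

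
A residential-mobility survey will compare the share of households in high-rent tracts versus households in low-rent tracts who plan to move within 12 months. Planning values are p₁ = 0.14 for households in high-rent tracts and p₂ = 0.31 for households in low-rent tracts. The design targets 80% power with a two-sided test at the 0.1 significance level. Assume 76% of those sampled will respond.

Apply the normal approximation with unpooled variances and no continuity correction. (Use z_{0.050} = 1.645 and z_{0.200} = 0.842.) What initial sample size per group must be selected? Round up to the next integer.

n = 95 per group

n = (z_{α/2} + z_β)² · [p₁(1−p₁) + p₂(1−p₂)] / (p₁ − p₂)²
  = (1.645 + 0.842)² · (0.14·0.86 + 0.31·0.69) / (-0.17)²
  = (2.487)² · (0.1204 + 0.2139) / 0.0289
  = 6.1852 · 0.3343 / 0.0289
  = 71.55
Adjust for 76% response: 71.55 / 0.76 = 94.14.
Round up → n = 95 per group.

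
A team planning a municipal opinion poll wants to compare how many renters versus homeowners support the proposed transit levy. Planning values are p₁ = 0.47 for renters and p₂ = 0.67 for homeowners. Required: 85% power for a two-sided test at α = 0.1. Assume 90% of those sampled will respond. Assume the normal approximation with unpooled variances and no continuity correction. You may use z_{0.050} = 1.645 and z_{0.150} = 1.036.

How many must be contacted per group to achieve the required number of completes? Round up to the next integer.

n = (z_{α/2} + z_β)² · [p₁(1−p₁) + p₂(1−p₂)] / (p₁ − p₂)²
  = (1.645 + 1.036)² · (0.47·0.53 + 0.67·0.33) / (-0.20)²
  = (2.681)² · (0.2491 + 0.2211) / 0.0400
  = 7.1878 · 0.4702 / 0.0400
  = 84.49
Adjust for 90% response: 84.49 / 0.90 = 93.88.
Round up → n = 94 per group.

n = 94 per group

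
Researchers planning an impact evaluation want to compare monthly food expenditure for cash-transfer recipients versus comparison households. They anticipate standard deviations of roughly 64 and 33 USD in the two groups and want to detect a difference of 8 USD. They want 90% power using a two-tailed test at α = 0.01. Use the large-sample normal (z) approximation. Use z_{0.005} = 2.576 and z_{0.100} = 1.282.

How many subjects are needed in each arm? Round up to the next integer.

n = 1206 per group

n = (z_{α/2} + z_β)² · (σ₁² + σ₂²) / δ²
  = (2.576 + 1.282)² · (64² + 33² = 5185) / 8²
  = 14.8842 · 5185 / 64
  = 1205.85
Round up → n = 1206 per group.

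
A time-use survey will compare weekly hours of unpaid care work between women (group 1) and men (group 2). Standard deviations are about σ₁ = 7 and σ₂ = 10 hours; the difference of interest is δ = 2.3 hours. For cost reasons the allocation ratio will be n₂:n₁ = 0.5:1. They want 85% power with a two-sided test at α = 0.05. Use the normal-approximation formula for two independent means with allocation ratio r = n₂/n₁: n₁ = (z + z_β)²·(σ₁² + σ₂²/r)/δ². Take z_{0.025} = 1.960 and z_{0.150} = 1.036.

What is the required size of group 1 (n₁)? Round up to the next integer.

n₁ = 423

n₁ = (z_{α/2} + z_β)² · (σ₁² + σ₂²/r) / δ²
   = (1.960 + 1.036)² · (7² + 10²/0.5) / 2.3²
   = 8.9760 · (49 + 200) / 5.29
   = 8.9760 · 249 / 5.29
   = 422.50
Round up → n₁ = 423; n₂ = r·n₁ = 0.5 × 423 = 212.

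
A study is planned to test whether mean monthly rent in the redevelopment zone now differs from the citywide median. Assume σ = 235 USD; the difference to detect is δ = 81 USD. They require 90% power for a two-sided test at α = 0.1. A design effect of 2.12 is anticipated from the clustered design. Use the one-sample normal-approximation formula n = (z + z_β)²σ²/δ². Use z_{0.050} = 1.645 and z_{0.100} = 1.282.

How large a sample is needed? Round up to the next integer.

n = 153

n = (z_{α/2} + z_β)² · σ² / δ²
  = (1.645 + 1.282)² · 235² / 81²
  = 8.5673 · 55225 / 6561
  = 72.11
Design effect: 2.12 × 72.11 = 152.88.
Round up → n = 153.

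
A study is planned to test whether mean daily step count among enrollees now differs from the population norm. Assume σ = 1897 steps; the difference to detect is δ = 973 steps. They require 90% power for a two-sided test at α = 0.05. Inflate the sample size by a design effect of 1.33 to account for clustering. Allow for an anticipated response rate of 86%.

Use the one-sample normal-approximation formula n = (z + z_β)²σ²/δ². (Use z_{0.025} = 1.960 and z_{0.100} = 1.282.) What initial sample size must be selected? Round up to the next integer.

n = (z_{α/2} + z_β)² · σ² / δ²
  = (1.960 + 1.282)² · 1897² / 973²
  = 10.5106 · 3598609 / 946729
  = 39.95
Design effect: 1.33 × 39.95 = 53.14.
Adjust for 86% response: 53.14 / 0.86 = 61.79.
Round up → n = 62.

n = 62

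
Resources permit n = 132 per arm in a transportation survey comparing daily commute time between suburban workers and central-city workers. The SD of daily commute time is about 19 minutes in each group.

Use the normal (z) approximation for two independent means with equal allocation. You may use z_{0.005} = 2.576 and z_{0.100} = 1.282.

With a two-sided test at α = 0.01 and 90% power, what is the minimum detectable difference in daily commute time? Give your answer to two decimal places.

Minimum detectable difference ≈ 9.02 minutes

δ = (z_{α/2} + z_β) · √((σ₁²+σ₂²)/n)
  = (2.576 + 1.282) · √(722/132)
  = 3.858 · √5.4697
  = 3.858 · 2.3387
  = 9.0229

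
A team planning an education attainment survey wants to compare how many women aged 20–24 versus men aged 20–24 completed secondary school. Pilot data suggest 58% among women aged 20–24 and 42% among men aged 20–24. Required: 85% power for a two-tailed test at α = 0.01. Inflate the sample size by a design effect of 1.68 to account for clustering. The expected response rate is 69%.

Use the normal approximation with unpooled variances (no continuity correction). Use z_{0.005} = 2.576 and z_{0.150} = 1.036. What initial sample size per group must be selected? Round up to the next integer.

n = 605 per group

n = (z_{α/2} + z_β)² · [p₁(1−p₁) + p₂(1−p₂)] / (p₁ − p₂)²
  = (2.576 + 1.036)² · (0.58·0.42 + 0.42·0.58) / (0.16)²
  = (3.612)² · (0.2436 + 0.2436) / 0.0256
  = 13.0465 · 0.4872 / 0.0256
  = 248.29
Design effect: 1.68 × 248.29 = 417.13.
Adjust for 69% response: 417.13 / 0.69 = 604.54.
Round up → n = 605 per group.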